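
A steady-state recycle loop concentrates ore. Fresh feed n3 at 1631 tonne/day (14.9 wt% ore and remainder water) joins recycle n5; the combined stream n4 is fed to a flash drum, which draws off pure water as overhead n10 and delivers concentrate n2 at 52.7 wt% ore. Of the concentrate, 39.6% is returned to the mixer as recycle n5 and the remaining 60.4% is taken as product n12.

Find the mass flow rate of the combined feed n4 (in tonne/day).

Overall ore balance (none leaves overhead): ore in fresh feed = ore in product, i.e. 1631×0.149 = (1−0.396)·n2·0.527.
n2 = 243.02/(0.527×0.604) = 763.47 tonne/day.
Recycle n5 = 0.396×763.47 = 302.33 tonne/day.
Combined feed n4 = 1631 + 302.33 = 1933.3 tonne/day.

1933 tonne/day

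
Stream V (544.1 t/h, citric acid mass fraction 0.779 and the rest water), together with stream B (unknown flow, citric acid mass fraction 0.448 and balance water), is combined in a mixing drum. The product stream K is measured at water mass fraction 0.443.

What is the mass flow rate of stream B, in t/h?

1108 t/h

Let B be the unknown flow. Total out = 544.1 + B.
water balance: 120.25 + 0.552·B = 0.443·(544.1 + B)
(0.552 − 0.443)·B = 0.443×544.1 − 120.25 = 120.79
B = 120.79 / 0.109 = 1108.2 t/h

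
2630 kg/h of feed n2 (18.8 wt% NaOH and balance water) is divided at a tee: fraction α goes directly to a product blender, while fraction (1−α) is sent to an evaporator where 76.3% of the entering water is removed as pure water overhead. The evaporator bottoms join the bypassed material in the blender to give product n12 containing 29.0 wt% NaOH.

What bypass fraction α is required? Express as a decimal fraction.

0.432

All 2630×0.188 = 494.44 kg/h of NaOH reaches n12, so n12 = 494.44/0.290 = 1705 kg/h and vapour = 925.03 kg/h.
The evaporator receives (1−α)·2630 of feed at 0.812 water and removes 0.763 of that water:
0.763×0.812×(1−α)×2630 = 925.03
(1−α) = 925.03/1629.4 = 0.5677;  α = 0.4323.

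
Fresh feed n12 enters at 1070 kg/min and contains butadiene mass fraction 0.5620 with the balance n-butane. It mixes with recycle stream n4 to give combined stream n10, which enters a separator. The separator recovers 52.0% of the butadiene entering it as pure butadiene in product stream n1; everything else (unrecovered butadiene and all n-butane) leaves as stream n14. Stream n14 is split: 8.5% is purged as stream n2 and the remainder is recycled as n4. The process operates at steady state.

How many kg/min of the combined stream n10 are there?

n-butane enters only via n12 and leaves only via the purge: 1070×0.438 = 0.085×(n-butane in n14), and the separator passes all n-butane, so n-butane in n10 = n-butane in n14 = 5513.6 kg/min.
butadiene in n10: m_A = 1070×0.562 + (1−0.085)·(1−0.520)·m_A, so m_A = 601.34/0.5608 = 1072.3 kg/min.
n10 = 1072.3 + 5513.6 = 6585.9 kg/min.

6586 kg/min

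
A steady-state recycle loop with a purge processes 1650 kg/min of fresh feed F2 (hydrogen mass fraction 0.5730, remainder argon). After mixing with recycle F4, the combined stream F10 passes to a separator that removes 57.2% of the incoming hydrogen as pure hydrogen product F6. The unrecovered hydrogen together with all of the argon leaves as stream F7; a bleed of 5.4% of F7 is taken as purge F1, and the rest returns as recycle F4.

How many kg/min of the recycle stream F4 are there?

12990 kg/min

argon enters only via F2 and leaves only via the purge: 1650×0.427 = 0.054×(argon in F7), and the separator passes all argon, so argon in F10 = argon in F7 = 13047 kg/min.
hydrogen in F10: m_A = 1650×0.573 + (1−0.054)·(1−0.572)·m_A, so m_A = 945.45/0.5951 = 1588.7 kg/min.
F7 = (1−0.572)×1588.7 + 13047 = 13727 kg/min.
Recycle F4 = (1−0.054)×13727 = 12986 kg/min.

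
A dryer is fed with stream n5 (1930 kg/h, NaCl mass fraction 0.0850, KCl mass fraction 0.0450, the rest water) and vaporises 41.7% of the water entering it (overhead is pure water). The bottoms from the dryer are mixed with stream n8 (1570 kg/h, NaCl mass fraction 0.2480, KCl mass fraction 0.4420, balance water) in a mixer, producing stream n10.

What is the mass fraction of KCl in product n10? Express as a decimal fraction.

0.2789

Vapour removed = 0.417×0.870×1930 = 700.18 kg/h; concentrate = 1229.8 kg/h.
KCl reaching the mixer = 86.85 (from concentrate) + 1570×0.442 = 780.79 kg/h.
Product flow = 1229.8 + 1570 = 2799.8 kg/h; KCl fraction = 0.2789.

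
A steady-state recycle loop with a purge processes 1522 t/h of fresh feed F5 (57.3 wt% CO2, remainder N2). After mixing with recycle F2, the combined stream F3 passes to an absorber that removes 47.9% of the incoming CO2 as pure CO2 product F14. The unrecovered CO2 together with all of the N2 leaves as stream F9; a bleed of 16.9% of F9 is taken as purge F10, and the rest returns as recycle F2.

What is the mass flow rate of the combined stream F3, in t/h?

5383 t/h

N2 enters only via F5 and leaves only via the purge: 1522×0.427 = 0.169×(N2 in F9), and the absorber passes all N2, so N2 in F3 = N2 in F9 = 3845.5 t/h.
CO2 in F3: m_A = 1522×0.573 + (1−0.169)·(1−0.479)·m_A, so m_A = 872.11/0.5670 = 1538 t/h.
F3 = 1538 + 3845.5 = 5383.5 t/h.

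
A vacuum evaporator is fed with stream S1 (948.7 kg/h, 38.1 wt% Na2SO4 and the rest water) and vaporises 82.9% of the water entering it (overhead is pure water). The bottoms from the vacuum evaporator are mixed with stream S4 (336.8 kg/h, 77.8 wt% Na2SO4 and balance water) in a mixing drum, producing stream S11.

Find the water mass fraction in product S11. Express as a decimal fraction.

0.219

Vapour removed = 0.829×0.619×948.7 = 486.83 kg/h; concentrate = 461.87 kg/h.
water reaching the mixer = 100.42 (from concentrate) + 336.8×0.222 = 175.19 kg/h.
Product flow = 461.87 + 336.8 = 798.67 kg/h; water fraction = 0.219.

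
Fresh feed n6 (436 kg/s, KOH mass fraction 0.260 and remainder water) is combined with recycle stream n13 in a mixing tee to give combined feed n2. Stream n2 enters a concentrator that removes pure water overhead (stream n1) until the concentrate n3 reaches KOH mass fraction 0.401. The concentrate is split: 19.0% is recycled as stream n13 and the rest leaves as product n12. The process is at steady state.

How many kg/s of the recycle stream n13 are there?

66.31 kg/s

Overall KOH balance (none leaves overhead): KOH in fresh feed = KOH in product, i.e. 436×0.260 = (1−0.190)·n3·0.401.
n3 = 113.36/(0.401×0.810) = 349 kg/s.
Recycle n13 = 0.190×349 = 66.311 kg/s.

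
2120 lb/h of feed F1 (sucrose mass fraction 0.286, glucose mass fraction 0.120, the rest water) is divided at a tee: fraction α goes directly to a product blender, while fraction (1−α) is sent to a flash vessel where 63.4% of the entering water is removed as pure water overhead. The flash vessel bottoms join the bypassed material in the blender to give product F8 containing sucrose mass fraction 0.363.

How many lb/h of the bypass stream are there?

All 2120×0.286 = 606.32 lb/h of sucrose reaches F8, so F8 = 606.32/0.363 = 1670.3 lb/h and vapour = 449.7 lb/h.
The evaporator receives (1−α)·2120 of feed at 0.594 water and removes 0.634 of that water:
0.634×0.594×(1−α)×2120 = 449.7
(1−α) = 449.7/798.38 = 0.5633;  α = 0.4367.
Bypass flow = 0.4367×2120 = 925.89 lb/h.

925.9 lb/h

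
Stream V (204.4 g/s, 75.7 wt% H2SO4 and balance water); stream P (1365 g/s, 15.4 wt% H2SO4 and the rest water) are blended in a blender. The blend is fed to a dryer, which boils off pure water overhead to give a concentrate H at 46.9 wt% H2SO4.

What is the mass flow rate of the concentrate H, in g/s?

H2SO4 entering = 204.4×0.757 + 1365×0.154 = 364.94 g/s.
All H2SO4 reports to H, so H = 364.94/0.469 = 778.13 g/s.

778.1 g/s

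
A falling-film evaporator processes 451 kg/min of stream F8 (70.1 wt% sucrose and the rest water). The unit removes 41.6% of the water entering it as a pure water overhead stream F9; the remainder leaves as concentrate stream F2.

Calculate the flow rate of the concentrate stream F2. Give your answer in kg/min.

394.9 kg/min

water entering = 451×0.299 = 134.85 kg/min; overhead removed = 0.416×134.85 = 56.097 kg/min.
Concentrate = 451 − 56.097 = 394.9 kg/min.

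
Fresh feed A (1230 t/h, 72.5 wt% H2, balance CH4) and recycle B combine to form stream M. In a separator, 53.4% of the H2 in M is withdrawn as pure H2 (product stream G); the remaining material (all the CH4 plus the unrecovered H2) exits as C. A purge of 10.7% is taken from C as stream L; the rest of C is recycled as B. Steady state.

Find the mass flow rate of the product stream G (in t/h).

H2 in M: m_A = 1230×0.725 + (1−0.107)·(1−0.534)·m_A, so m_A = 891.75/0.5839 = 1527.3 t/h.
Product G = 0.534×1527.3 = 815.59 t/h.

815.6 t/h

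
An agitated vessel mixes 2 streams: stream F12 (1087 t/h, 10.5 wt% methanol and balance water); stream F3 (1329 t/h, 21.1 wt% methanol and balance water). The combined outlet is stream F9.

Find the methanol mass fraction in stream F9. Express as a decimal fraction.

Total flow out = 1087 + 1329 = 2416 t/h.
methanol in = 1087×0.105 + 1329×0.211 = 394.55 t/h.
methanol mass fraction in F9 = 394.55/2416 = 0.1633.

0.1633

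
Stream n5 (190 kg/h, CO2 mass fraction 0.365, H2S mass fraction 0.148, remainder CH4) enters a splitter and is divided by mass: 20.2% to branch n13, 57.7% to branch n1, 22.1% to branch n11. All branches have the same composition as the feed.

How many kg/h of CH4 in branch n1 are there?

53.39 kg/h

Branch n1 total = 0.577×190 = 109.63 kg/h.
CH4 in n1 = 0.487×109.63 = 53.39 kg/h.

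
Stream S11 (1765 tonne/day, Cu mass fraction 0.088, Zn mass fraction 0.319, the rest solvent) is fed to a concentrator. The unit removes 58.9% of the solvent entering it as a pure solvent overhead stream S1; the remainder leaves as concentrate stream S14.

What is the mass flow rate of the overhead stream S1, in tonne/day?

616.5 tonne/day

solvent entering = 1765×0.593 = 1046.6 tonne/day; overhead removed = 0.589×1046.6 = 616.47 tonne/day.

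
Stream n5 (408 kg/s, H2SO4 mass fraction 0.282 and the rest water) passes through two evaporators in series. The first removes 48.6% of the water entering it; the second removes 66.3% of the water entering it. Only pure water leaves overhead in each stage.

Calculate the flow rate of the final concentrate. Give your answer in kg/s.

water in feed = 408×0.718 = 292.94 kg/s.
After stage 1: water left = (1−0.486)×292.94 = 150.57; stream total = 265.63 kg/s.
After stage 2: water left = (1−0.663)×150.57 = 50.743; final concentrate = 165.8 kg/s.

165.8 kg/s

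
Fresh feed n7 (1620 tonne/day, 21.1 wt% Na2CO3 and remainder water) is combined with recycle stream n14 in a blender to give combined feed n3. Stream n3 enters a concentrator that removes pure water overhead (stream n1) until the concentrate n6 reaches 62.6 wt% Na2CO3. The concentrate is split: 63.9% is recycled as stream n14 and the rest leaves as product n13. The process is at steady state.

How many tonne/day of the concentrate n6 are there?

Overall Na2CO3 balance (none leaves overhead): Na2CO3 in fresh feed = Na2CO3 in product, i.e. 1620×0.211 = (1−0.639)·n6·0.626.
n6 = 341.82/(0.626×0.361) = 1512.6 tonne/day.

1513 tonne/day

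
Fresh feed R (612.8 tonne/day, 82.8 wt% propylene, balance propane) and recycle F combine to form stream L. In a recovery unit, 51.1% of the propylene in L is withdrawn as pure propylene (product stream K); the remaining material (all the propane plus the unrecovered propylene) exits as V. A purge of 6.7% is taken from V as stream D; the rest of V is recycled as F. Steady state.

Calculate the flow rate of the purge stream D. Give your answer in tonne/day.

propane enters only via R and leaves only via the purge: 612.8×0.172 = 0.067×(propane in V), and the recovery unit passes all propane, so propane in L = propane in V = 1573.2 tonne/day.
propylene in L: m_A = 612.8×0.828 + (1−0.067)·(1−0.511)·m_A, so m_A = 507.4/0.5438 = 933.12 tonne/day.
V = (1−0.511)×933.12 + 1573.2 = 2029.5 tonne/day.
Purge D = 0.067×2029.5 = 135.97 tonne/day.

136 tonne/day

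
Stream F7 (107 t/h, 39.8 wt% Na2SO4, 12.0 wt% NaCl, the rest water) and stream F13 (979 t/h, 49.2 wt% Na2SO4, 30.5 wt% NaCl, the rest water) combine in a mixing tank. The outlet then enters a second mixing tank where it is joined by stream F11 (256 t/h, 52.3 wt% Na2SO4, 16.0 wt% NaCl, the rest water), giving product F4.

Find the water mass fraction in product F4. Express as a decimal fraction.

0.247

Overall, product flow = 1342 t/h.
water in = 107×0.482 + 979×0.203 + 256×0.317 = 331.46 t/h.
water fraction in F4 = 0.247.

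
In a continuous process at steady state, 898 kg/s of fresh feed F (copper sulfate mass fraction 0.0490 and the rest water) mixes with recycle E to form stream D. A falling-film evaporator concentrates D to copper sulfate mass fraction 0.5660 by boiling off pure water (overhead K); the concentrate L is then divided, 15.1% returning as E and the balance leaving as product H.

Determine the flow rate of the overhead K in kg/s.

Overall copper sulfate balance (none leaves overhead): copper sulfate in fresh feed = copper sulfate in product, i.e. 898×0.049 = (1−0.151)·L·0.566.
L = 44.002/(0.566×0.849) = 91.569 kg/s.
Recycle E = 0.151×91.569 = 13.827 kg/s.
Combined feed D = 898 + 13.827 = 911.83 kg/s.
Overhead K = D − L = 911.83 − 91.569 = 820.26 kg/s.

820.3 kg/s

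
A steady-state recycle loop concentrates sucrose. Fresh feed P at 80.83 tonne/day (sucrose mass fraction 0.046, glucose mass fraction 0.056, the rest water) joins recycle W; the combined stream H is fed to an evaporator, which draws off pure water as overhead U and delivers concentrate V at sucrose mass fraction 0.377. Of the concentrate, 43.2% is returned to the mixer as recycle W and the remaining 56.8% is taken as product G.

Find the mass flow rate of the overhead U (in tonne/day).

Overall sucrose balance (none leaves overhead): sucrose in fresh feed = sucrose in product, i.e. 80.83×0.046 = (1−0.432)·V·0.377.
V = 3.7182/(0.377×0.568) = 17.364 tonne/day.
Recycle W = 0.432×17.364 = 7.5011 tonne/day.
Combined feed H = 80.83 + 7.5011 = 88.331 tonne/day.
Overhead U = H − V = 88.331 − 17.364 = 70.967 tonne/day.

70.97 tonne/day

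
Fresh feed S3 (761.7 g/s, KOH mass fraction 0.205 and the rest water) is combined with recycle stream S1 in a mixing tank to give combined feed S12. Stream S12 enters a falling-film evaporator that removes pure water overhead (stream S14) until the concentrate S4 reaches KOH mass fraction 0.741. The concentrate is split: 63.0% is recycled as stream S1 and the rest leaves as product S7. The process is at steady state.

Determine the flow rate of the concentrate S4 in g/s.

569.5 g/s

Overall KOH balance (none leaves overhead): KOH in fresh feed = KOH in product, i.e. 761.7×0.205 = (1−0.630)·S4·0.741.
S4 = 156.15/(0.741×0.370) = 569.53 g/s.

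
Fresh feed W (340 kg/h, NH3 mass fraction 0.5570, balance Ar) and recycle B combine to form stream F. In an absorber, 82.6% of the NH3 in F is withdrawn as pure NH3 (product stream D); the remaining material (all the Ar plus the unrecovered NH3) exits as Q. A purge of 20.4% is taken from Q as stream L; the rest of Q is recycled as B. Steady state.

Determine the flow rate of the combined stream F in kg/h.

958.2 kg/h

Ar enters only via W and leaves only via the purge: 340×0.443 = 0.204×(Ar in Q), and the absorber passes all Ar, so Ar in F = Ar in Q = 738.33 kg/h.
NH3 in F: m_A = 340×0.557 + (1−0.204)·(1−0.826)·m_A, so m_A = 189.38/0.8615 = 219.83 kg/h.
F = 219.83 + 738.33 = 958.16 kg/h.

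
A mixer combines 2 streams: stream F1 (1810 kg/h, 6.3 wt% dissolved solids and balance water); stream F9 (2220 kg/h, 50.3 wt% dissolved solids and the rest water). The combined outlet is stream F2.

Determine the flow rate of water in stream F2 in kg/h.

2799 kg/h

water out = water in = 1810×0.937 + 2220×0.497 = 2799.3 kg/h.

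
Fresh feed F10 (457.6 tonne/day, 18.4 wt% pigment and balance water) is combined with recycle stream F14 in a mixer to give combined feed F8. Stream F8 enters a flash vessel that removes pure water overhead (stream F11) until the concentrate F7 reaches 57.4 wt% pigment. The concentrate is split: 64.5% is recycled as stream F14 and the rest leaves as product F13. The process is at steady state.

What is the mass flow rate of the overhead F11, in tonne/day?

Overall pigment balance (none leaves overhead): pigment in fresh feed = pigment in product, i.e. 457.6×0.184 = (1−0.645)·F7·0.574.
F7 = 84.198/(0.574×0.355) = 413.2 tonne/day.
Recycle F14 = 0.645×413.2 = 266.52 tonne/day.
Combined feed F8 = 457.6 + 266.52 = 724.12 tonne/day.
Overhead F11 = F8 − F7 = 724.12 − 413.2 = 310.91 tonne/day.

310.9 tonne/day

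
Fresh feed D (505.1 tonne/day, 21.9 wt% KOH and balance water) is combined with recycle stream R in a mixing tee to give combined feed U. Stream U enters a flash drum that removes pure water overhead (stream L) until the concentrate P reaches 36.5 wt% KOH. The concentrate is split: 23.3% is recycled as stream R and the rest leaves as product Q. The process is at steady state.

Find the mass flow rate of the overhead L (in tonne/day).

202 tonne/day

Overall KOH balance (none leaves overhead): KOH in fresh feed = KOH in product, i.e. 505.1×0.219 = (1−0.233)·P·0.365.
P = 110.62/(0.365×0.767) = 395.12 tonne/day.
Recycle R = 0.233×395.12 = 92.064 tonne/day.
Combined feed U = 505.1 + 92.064 = 597.16 tonne/day.
Overhead L = U − P = 597.16 − 395.12 = 202.04 tonne/day.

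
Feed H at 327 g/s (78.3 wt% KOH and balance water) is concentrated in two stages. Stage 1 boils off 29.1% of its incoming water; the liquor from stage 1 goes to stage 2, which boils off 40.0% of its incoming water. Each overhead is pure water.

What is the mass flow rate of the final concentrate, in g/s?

water in feed = 327×0.217 = 70.959 g/s.
After stage 1: water left = (1−0.291)×70.959 = 50.31; stream total = 306.35 g/s.
After stage 2: water left = (1−0.400)×50.31 = 30.186; final concentrate = 286.23 g/s.

286.2 g/s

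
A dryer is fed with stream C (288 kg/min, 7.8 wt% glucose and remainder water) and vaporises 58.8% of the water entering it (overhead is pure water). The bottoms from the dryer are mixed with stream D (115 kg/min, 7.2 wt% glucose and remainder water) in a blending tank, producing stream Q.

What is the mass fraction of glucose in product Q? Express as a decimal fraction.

0.125

Vapour removed = 0.588×0.922×288 = 156.14 kg/min; concentrate = 131.86 kg/min.
glucose reaching the mixer = 22.464 (from concentrate) + 115×0.072 = 30.744 kg/min.
Product flow = 131.86 + 115 = 246.86 kg/min; glucose fraction = 0.125.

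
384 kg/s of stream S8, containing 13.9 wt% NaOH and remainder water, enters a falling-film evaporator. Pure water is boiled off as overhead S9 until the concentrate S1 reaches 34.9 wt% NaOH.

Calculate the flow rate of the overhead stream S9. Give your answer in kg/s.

231.1 kg/s

NaOH is conserved: 384×0.139 = 53.376 kg/s all reports to the concentrate.
Concentrate = 53.376/(target fraction) = 152.94 kg/s.
Overhead = 384 − 152.94 = 231.06 kg/s.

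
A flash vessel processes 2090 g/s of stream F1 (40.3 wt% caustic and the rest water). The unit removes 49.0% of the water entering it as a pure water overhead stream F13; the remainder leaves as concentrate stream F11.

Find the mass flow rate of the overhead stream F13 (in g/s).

water entering = 2090×0.597 = 1247.7 g/s; overhead removed = 0.490×1247.7 = 611.39 g/s.

611.4 g/s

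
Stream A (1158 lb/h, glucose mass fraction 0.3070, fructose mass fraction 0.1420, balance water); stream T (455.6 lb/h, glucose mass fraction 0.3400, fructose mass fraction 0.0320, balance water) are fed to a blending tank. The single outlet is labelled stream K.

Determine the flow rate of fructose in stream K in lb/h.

179 lb/h

fructose out = fructose in = 1158×0.142 + 455.6×0.032 = 179.02 lb/h.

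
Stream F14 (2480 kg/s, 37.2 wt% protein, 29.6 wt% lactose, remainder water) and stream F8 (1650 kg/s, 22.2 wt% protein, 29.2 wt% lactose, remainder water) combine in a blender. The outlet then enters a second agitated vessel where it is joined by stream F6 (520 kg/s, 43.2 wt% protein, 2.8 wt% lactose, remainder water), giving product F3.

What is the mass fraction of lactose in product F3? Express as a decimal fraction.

Overall, product flow = 4650 kg/s.
lactose in = 2480×0.296 + 1650×0.292 + 520×0.028 = 1230.4 kg/s.
lactose fraction in F3 = 0.265.

0.265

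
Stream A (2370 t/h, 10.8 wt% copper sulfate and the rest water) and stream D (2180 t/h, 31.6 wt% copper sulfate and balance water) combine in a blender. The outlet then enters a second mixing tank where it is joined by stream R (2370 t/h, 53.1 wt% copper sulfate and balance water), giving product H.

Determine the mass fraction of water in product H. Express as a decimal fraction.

0.6816

Overall, product flow = 6920 t/h.
water in = 2370×0.892 + 2180×0.684 + 2370×0.469 = 4716.7 t/h.
water fraction in H = 0.6816.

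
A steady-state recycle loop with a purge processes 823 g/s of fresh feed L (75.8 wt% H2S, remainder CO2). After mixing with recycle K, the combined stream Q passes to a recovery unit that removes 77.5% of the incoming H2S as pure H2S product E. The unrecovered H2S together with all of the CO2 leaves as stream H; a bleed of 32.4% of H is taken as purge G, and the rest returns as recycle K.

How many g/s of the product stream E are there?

H2S in Q: m_A = 823×0.758 + (1−0.324)·(1−0.775)·m_A, so m_A = 623.83/0.8479 = 735.74 g/s.
Product E = 0.775×735.74 = 570.2 g/s.

570.2 g/s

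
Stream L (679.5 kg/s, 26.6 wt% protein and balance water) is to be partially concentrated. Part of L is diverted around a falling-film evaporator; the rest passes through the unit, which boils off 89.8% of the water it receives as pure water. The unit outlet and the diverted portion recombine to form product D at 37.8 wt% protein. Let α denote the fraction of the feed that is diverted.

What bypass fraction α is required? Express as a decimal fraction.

All 679.5×0.266 = 180.75 kg/s of protein reaches D, so D = 180.75/0.378 = 478.17 kg/s and vapour = 201.33 kg/s.
The evaporator receives (1−α)·679.5 of feed at 0.734 water and removes 0.898 of that water:
0.898×0.734×(1−α)×679.5 = 201.33
(1−α) = 201.33/447.88 = 0.4495;  α = 0.5505.

0.550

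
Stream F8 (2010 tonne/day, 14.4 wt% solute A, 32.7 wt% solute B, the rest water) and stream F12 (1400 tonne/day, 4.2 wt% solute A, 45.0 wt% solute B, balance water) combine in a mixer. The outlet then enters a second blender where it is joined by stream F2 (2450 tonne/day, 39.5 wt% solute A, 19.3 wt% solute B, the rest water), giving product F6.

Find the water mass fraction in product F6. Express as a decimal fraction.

Overall, product flow = 5860 tonne/day.
water in = 2010×0.529 + 1400×0.508 + 2450×0.412 = 2783.9 tonne/day.
water fraction in F6 = 0.475.

0.475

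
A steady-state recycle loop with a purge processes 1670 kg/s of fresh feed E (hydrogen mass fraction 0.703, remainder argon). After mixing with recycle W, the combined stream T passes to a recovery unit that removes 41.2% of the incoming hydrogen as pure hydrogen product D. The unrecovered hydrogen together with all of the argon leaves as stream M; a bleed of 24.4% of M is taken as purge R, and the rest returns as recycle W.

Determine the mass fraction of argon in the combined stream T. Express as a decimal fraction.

argon enters only via E and leaves only via the purge: 1670×0.297 = 0.244×(argon in M), and the recovery unit passes all argon, so argon in T = argon in M = 2032.7 kg/s.
hydrogen in T: m_A = 1670×0.703 + (1−0.244)·(1−0.412)·m_A, so m_A = 1174/0.5555 = 2113.5 kg/s.
T = 2113.5 + 2032.7 = 4146.3 kg/s.
argon fraction in T = 2032.7/4146.3 = 0.490.

0.490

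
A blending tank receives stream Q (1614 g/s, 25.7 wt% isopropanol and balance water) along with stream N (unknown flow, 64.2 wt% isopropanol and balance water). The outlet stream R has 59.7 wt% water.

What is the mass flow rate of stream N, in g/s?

Let N be the unknown flow. Total out = 1614 + N.
water balance: 1199.2 + 0.358·N = 0.597·(1614 + N)
(0.358 − 0.597)·N = 0.597×1614 − 1199.2 = -235.64
N = -235.64 / -0.239 = 985.96 g/s

986 g/s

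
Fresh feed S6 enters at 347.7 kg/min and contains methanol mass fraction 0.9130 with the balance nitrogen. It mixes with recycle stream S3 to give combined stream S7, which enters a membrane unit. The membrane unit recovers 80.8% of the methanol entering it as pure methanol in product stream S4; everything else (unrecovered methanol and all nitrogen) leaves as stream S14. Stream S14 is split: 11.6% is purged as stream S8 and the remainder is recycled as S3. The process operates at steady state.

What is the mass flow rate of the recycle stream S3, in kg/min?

295.4 kg/min

nitrogen enters only via S6 and leaves only via the purge: 347.7×0.087 = 0.116×(nitrogen in S14), and the membrane unit passes all nitrogen, so nitrogen in S7 = nitrogen in S14 = 260.77 kg/min.
methanol in S7: m_A = 347.7×0.913 + (1−0.116)·(1−0.808)·m_A, so m_A = 317.45/0.8303 = 382.34 kg/min.
S14 = (1−0.808)×382.34 + 260.77 = 334.19 kg/min.
Recycle S3 = (1−0.116)×334.19 = 295.42 kg/min.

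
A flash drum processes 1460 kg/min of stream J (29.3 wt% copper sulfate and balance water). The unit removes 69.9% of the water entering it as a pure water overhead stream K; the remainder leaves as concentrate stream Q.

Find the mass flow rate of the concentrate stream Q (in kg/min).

738.5 kg/min

water entering = 1460×0.707 = 1032.2 kg/min; overhead removed = 0.699×1032.2 = 721.52 kg/min.
Concentrate = 1460 − 721.52 = 738.48 kg/min.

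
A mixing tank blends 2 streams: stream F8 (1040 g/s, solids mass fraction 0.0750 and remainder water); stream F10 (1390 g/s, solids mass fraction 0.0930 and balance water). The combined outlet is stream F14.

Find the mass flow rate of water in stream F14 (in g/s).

water out = water in = 1040×0.925 + 1390×0.907 = 2222.7 g/s.

2223 g/s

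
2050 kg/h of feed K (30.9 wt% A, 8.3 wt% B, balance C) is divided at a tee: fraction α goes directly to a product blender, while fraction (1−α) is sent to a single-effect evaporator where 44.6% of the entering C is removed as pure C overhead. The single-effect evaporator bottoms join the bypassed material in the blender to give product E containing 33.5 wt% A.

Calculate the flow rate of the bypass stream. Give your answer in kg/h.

1463 kg/h

All 2050×0.309 = 633.45 kg/h of A reaches E, so E = 633.45/0.335 = 1890.9 kg/h and vapour = 159.1 kg/h.
The evaporator receives (1−α)·2050 of feed at 0.608 C and removes 0.446 of that C:
0.446×0.608×(1−α)×2050 = 159.1
(1−α) = 159.1/555.89 = 0.2862;  α = 0.7138.
Bypass flow = 0.7138×2050 = 1463.3 kg/h.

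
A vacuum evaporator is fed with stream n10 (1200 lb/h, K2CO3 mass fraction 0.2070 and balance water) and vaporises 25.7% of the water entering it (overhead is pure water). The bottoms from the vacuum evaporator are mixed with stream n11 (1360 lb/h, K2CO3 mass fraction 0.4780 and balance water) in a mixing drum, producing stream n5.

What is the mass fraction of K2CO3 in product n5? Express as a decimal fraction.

Vapour removed = 0.257×0.793×1200 = 244.56 lb/h; concentrate = 955.44 lb/h.
K2CO3 reaching the mixer = 248.4 (from concentrate) + 1360×0.478 = 898.48 lb/h.
Product flow = 955.44 + 1360 = 2315.4 lb/h; K2CO3 fraction = 0.3880.

0.3880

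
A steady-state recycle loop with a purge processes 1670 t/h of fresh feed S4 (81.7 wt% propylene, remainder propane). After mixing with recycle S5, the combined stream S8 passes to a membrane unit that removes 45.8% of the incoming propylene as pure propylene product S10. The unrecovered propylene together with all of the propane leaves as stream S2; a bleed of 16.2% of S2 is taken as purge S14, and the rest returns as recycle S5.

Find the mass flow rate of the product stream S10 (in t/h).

propylene in S8: m_A = 1670×0.817 + (1−0.162)·(1−0.458)·m_A, so m_A = 1364.4/0.5458 = 2499.8 t/h.
Product S10 = 0.458×2499.8 = 1144.9 t/h.

1145 t/h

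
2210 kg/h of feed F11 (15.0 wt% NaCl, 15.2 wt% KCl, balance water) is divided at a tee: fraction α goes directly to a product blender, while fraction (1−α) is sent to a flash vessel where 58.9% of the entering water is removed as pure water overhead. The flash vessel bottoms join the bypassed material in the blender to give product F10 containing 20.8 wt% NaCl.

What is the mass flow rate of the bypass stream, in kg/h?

711.1 kg/h

All 2210×0.150 = 331.5 kg/h of NaCl reaches F10, so F10 = 331.5/0.208 = 1593.8 kg/h and vapour = 616.25 kg/h.
The evaporator receives (1−α)·2210 of feed at 0.698 water and removes 0.589 of that water:
0.589×0.698×(1−α)×2210 = 616.25
(1−α) = 616.25/908.58 = 0.6783;  α = 0.3217.
Bypass flow = 0.3217×2210 = 711.05 kg/h.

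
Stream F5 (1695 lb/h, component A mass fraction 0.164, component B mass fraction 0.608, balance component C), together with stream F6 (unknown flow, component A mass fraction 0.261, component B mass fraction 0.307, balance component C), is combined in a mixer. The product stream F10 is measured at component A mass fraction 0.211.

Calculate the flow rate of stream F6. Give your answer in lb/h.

1593 lb/h

Let F6 be the unknown flow. Total out = 1695 + F6.
component A balance: 277.98 + 0.261·F6 = 0.211·(1695 + F6)
(0.261 − 0.211)·F6 = 0.211×1695 − 277.98 = 79.665
F6 = 79.665 / 0.050 = 1593.3 lb/h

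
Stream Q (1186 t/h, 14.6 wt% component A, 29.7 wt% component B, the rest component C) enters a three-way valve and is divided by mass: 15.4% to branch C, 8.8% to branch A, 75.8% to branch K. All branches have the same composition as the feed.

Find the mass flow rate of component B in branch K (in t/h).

Branch K total = 0.758×1186 = 898.99 t/h.
component B in K = 0.297×898.99 = 267 t/h.

267 t/h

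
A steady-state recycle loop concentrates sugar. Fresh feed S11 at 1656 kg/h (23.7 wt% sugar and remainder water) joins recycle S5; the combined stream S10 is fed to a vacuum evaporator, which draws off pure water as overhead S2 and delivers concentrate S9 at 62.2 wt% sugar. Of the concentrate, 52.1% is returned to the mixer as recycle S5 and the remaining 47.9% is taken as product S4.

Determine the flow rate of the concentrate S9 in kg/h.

1317 kg/h

Overall sugar balance (none leaves overhead): sugar in fresh feed = sugar in product, i.e. 1656×0.237 = (1−0.521)·S9·0.622.
S9 = 392.47/(0.622×0.479) = 1317.3 kg/h.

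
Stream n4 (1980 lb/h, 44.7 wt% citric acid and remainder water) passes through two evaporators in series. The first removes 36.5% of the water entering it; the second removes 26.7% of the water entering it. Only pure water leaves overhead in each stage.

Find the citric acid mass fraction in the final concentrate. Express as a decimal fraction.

water in feed = 1980×0.553 = 1094.9 lb/h.
After stage 1: water left = (1−0.365)×1094.9 = 695.29; stream total = 1580.3 lb/h.
After stage 2: water left = (1−0.267)×695.29 = 509.65; final concentrate = 1394.7 lb/h.
citric acid fraction = 885.06/1394.7 = 0.6346.

0.6346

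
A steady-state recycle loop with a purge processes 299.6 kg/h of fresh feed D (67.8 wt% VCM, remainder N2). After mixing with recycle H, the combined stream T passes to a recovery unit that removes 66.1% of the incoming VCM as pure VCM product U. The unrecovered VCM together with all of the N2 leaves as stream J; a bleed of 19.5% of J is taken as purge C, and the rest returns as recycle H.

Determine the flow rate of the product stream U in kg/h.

184.7 kg/h

VCM in T: m_A = 299.6×0.678 + (1−0.195)·(1−0.661)·m_A, so m_A = 203.13/0.7271 = 279.37 kg/h.
Product U = 0.661×279.37 = 184.66 kg/h.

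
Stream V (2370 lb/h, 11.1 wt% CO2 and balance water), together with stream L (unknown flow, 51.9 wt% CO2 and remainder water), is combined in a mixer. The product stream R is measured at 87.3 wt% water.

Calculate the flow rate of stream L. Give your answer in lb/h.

96.73 lb/h

Let L be the unknown flow. Total out = 2370 + L.
water balance: 2106.9 + 0.481·L = 0.873·(2370 + L)
(0.481 − 0.873)·L = 0.873×2370 − 2106.9 = -37.92
L = -37.92 / -0.392 = 96.735 lb/h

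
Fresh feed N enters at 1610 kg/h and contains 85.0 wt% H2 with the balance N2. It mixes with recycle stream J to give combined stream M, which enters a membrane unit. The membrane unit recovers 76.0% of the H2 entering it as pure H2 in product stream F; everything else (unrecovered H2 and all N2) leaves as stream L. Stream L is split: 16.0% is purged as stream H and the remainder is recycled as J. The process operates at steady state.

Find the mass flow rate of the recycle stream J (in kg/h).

N2 enters only via N and leaves only via the purge: 1610×0.150 = 0.160×(N2 in L), and the membrane unit passes all N2, so N2 in M = N2 in L = 1509.4 kg/h.
H2 in M: m_A = 1610×0.850 + (1−0.160)·(1−0.760)·m_A, so m_A = 1368.5/0.7984 = 1714.1 kg/h.
L = (1−0.760)×1714.1 + 1509.4 = 1920.7 kg/h.
Recycle J = (1−0.160)×1920.7 = 1613.4 kg/h.

1613 kg/h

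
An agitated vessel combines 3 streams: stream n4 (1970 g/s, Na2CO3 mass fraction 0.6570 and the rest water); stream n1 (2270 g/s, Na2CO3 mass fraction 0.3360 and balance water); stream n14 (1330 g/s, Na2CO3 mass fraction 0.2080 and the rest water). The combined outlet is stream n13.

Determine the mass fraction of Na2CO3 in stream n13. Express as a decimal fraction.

0.4190

Total flow out = 1970 + 2270 + 1330 = 5570 g/s.
Na2CO3 in = 1970×0.657 + 2270×0.336 + 1330×0.208 = 2333.7 g/s.
Na2CO3 mass fraction in n13 = 2333.7/5570 = 0.4190.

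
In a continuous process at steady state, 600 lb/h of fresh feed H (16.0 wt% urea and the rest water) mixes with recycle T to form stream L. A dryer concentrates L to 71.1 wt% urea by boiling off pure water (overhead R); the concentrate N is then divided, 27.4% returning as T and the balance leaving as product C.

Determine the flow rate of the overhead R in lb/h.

Overall urea balance (none leaves overhead): urea in fresh feed = urea in product, i.e. 600×0.160 = (1−0.274)·N·0.711.
N = 96/(0.711×0.726) = 185.98 lb/h.
Recycle T = 0.274×185.98 = 50.958 lb/h.
Combined feed L = 600 + 50.958 = 650.96 lb/h.
Overhead R = L − N = 650.96 − 185.98 = 464.98 lb/h.

465 lb/h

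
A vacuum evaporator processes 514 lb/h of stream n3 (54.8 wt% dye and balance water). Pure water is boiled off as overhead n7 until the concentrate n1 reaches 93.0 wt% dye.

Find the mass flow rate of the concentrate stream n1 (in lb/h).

dye is conserved: 514×0.548 = 281.67 lb/h all reports to the concentrate.
Concentrate = 281.67/(target fraction) = 302.87 lb/h.

302.9 lb/h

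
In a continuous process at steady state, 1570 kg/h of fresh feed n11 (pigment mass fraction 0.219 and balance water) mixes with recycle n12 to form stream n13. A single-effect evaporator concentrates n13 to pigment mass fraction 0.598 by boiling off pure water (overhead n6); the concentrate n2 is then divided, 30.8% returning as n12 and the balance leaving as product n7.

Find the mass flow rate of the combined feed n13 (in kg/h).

Overall pigment balance (none leaves overhead): pigment in fresh feed = pigment in product, i.e. 1570×0.219 = (1−0.308)·n2·0.598.
n2 = 343.83/(0.598×0.692) = 830.88 kg/h.
Recycle n12 = 0.308×830.88 = 255.91 kg/h.
Combined feed n13 = 1570 + 255.91 = 1825.9 kg/h.

1826 kg/h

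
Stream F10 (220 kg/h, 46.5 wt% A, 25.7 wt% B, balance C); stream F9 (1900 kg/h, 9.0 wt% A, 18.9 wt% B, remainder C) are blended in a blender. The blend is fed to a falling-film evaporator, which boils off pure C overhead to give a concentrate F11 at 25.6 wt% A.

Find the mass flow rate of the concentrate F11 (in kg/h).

A entering = 220×0.465 + 1900×0.090 = 273.3 kg/h.
All A reports to F11, so F11 = 273.3/0.256 = 1067.6 kg/h.

1068 kg/h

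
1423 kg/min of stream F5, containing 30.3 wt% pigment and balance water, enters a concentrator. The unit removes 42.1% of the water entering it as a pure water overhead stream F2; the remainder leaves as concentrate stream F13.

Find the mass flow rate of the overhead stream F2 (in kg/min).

water entering = 1423×0.697 = 991.83 kg/min; overhead removed = 0.421×991.83 = 417.56 kg/min.

417.6 kg/min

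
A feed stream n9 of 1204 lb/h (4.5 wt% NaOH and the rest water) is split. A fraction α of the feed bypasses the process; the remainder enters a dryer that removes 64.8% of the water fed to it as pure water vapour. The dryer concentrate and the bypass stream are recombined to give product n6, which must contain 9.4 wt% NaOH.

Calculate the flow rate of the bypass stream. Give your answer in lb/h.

189.8 lb/h

All 1204×0.045 = 54.18 lb/h of NaOH reaches n6, so n6 = 54.18/0.094 = 576.38 lb/h and vapour = 627.62 lb/h.
The evaporator receives (1−α)·1204 of feed at 0.955 water and removes 0.648 of that water:
0.648×0.955×(1−α)×1204 = 627.62
(1−α) = 627.62/745.08 = 0.8423;  α = 0.1577.
Bypass flow = 0.1577×1204 = 189.82 lb/h.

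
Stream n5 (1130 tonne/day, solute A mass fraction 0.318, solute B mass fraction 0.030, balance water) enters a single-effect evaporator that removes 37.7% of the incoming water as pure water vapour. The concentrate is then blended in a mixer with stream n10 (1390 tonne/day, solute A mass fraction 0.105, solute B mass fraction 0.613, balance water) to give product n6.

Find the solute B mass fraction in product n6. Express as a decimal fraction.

0.395

Vapour removed = 0.377×0.652×1130 = 277.76 tonne/day; concentrate = 852.24 tonne/day.
solute B reaching the mixer = 33.9 (from concentrate) + 1390×0.613 = 885.97 tonne/day.
Product flow = 852.24 + 1390 = 2242.2 tonne/day; solute B fraction = 0.395.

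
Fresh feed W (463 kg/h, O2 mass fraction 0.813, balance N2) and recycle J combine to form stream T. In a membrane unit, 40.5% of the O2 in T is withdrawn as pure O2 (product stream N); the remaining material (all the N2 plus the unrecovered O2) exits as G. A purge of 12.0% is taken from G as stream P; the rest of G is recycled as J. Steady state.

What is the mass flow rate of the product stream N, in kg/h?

320 kg/h

O2 in T: m_A = 463×0.813 + (1−0.120)·(1−0.405)·m_A, so m_A = 376.42/0.4764 = 790.13 kg/h.
Product N = 0.405×790.13 = 320 kg/h.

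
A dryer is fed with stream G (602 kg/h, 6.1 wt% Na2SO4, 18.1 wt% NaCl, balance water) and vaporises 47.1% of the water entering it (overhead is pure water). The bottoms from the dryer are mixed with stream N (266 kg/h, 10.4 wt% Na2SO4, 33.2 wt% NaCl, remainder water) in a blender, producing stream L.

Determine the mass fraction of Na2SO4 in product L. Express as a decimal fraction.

Vapour removed = 0.471×0.758×602 = 214.92 kg/h; concentrate = 387.08 kg/h.
Na2SO4 reaching the mixer = 36.722 (from concentrate) + 266×0.104 = 64.386 kg/h.
Product flow = 387.08 + 266 = 653.08 kg/h; Na2SO4 fraction = 0.0986.

0.0986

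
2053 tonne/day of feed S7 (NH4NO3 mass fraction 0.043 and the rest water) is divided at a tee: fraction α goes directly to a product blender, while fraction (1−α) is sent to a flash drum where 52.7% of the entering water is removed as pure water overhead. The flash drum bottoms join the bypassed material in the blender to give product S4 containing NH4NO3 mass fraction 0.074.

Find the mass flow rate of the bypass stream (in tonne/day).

All 2053×0.043 = 88.279 tonne/day of NH4NO3 reaches S4, so S4 = 88.279/0.074 = 1193 tonne/day and vapour = 860.04 tonne/day.
The evaporator receives (1−α)·2053 of feed at 0.957 water and removes 0.527 of that water:
0.527×0.957×(1−α)×2053 = 860.04
(1−α) = 860.04/1035.4 = 0.8306;  α = 0.1694.
Bypass flow = 0.1694×2053 = 347.72 tonne/day.

347.7 tonne/day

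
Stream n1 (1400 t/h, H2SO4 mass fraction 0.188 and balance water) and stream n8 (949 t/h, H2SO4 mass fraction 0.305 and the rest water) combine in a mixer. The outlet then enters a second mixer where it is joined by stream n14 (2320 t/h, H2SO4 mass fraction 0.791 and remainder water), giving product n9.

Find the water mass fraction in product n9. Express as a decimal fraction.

Overall, product flow = 4669 t/h.
water in = 1400×0.812 + 949×0.695 + 2320×0.209 = 2281.2 t/h.
water fraction in n9 = 0.489.

0.489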